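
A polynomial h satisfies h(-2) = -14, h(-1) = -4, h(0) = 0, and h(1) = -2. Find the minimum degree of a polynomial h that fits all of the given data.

2

Forward differences of the values at t = -2, -1, 0, 1:
  h  : -14  -4  0  -2
  Δ  : 10  4  -2
  Δ^2: -6  -6
  Δ^3: 0
The second differences are constant (-6) and nonzero, while all higher differences vanish, so the minimal degree is 2.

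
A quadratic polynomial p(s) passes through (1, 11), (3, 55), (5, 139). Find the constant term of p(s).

Write p(s) = as^2 + bs + c. Substituting each data point gives a linear system:
  a + b + c = 11
  9a + 3b + c = 55
  25a + 5b + c = 139
Solving the system yields a = 5, b = 2, c = 4.
So p(s) = 5s^2 + 2s + 4.
The constant term is 4.

4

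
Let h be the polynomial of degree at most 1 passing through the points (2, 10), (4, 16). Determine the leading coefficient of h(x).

3

Write h(x) = ax + b. Substituting each data point gives a linear system:
  2a + b = 10
  4a + b = 16
Solving the system yields a = 3, b = 4.
So h(x) = 3x + 4.
The leading coefficient is 3.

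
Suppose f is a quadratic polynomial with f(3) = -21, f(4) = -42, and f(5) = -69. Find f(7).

-141

Write f(u) = au^2 + bu + c. Substituting each data point gives a linear system:
  9a + 3b + c = -21
  16a + 4b + c = -42
  25a + 5b + c = -69
Solving the system yields a = -3, b = 0, c = 6.
So f(u) = -3u^2 + 6.
Then f(7) = -141.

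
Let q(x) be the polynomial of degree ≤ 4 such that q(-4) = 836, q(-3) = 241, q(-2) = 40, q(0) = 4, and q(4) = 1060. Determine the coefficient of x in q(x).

-4

Write q(x) = ax^4 + bx^3 + cx^2 + dx + e. Substituting each data point gives a linear system:
  256a - 64b + 16c - 4d + e = 836
  81a - 27b + 9c - 3d + e = 241
  16a - 8b + 4c - 2d + e = 40
  e = 4
  256a + 64b + 16c + 4d + e = 1060
Solving the system yields a = 4, b = 2, c = -5, d = -4, e = 4.
So q(x) = 4x^4 + 2x^3 - 5x^2 - 4x + 4.
The coefficient of x is -4.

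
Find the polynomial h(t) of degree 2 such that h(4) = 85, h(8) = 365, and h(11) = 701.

h(t) = 6t^2 - 2t - 3

Write h(t) = at^2 + bt + c. Substituting each data point gives a linear system:
  16a + 4b + c = 85
  64a + 8b + c = 365
  121a + 11b + c = 701
Solving the system yields a = 6, b = -2, c = -3.
So h(t) = 6t^2 - 2t - 3.
Check: h(11) = 701. ✓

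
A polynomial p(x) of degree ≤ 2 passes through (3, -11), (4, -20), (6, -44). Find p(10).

Write p(x) = ax^2 + bx + c. Substituting each data point gives a linear system:
  9a + 3b + c = -11
  16a + 4b + c = -20
  36a + 6b + c = -44
Solving the system yields a = -1, b = -2, c = 4.
So p(x) = -x^2 - 2x + 4.
Then p(10) = -116.

-116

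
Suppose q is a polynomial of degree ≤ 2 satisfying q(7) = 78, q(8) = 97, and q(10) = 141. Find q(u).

q(u) = u^2 + 4u + 1

Write q(u) = au^2 + bu + c. Substituting each data point gives a linear system:
  49a + 7b + c = 78
  64a + 8b + c = 97
  100a + 10b + c = 141
Solving the system yields a = 1, b = 4, c = 1.
So q(u) = u^2 + 4u + 1.
Check: q(8) = 97. ✓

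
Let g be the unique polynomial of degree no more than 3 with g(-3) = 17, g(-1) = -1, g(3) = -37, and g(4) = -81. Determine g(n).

Using the Lagrange interpolation formula with nodes -3, -1, 3, 4:
  L_0(n) = (n + 1)(n - 3)(n - 4) / -84
  L_1(n) = (n + 3)(n - 3)(n - 4) / 40
  L_2(n) = (n + 3)(n + 1)(n - 4) / -24
  L_3(n) = (n + 3)(n + 1)(n - 3) / 35
Then g(n) = 17·L_0(n) - 1·L_1(n) - 37·L_2(n) - 81·L_3(n).
Expanding and collecting terms gives g(n) = -n³ - n² - 1.
Check: g(-1) = -1. ✓

g(n) = -n^3 - n^2 - 1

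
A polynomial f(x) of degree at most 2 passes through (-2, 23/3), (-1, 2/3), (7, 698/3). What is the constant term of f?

Write f(x) = ax^2 + bx + c. Substituting each data point gives a linear system:
  4a - 2b + c = 23/3
  a - b + c = 2/3
  49a + 7b + c = 698/3
Solving the system yields a = 4, b = 5, c = 5/3.
So f(x) = 4x^2 + 5x + 5/3.
The constant term is 5/3.

5/3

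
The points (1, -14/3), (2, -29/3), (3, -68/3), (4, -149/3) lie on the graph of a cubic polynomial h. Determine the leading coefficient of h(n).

-1

Write h(n) = an^3 + bn^2 + cn + d. Substituting each data point gives a linear system:
  a + b + c + d = -14/3
  8a + 4b + 2c + d = -29/3
  27a + 9b + 3c + d = -68/3
  64a + 16b + 4c + d = -149/3
Solving the system yields a = -1, b = 2, c = -4, d = -5/3.
So h(n) = -n^3 + 2n^2 - 4n - 5/3.
The leading coefficient is -1.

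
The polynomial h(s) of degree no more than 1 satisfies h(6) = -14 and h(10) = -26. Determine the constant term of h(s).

4

Write h(s) = as + b. Substituting each data point gives a linear system:
  6a + b = -14
  10a + b = -26
Solving the system yields a = -3, b = 4.
So h(s) = -3s + 4.
The constant term is 4.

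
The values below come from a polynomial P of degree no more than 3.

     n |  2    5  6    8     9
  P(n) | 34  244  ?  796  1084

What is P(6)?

382

The 4 known points determine the degree-3 polynomial uniquely.
Write P(n) = an^3 + bn^2 + cn + d. Substituting each data point gives a linear system:
  8a + 4b + 2c + d = 34
  125a + 25b + 5c + d = 244
  512a + 64b + 8c + d = 796
  729a + 81b + 9c + d = 1084
Solving the system yields a = 1, b = 4, c = 3, d = 4.
So P(n) = n^3 + 4n^2 + 3n + 4.
Then P(6) = 382.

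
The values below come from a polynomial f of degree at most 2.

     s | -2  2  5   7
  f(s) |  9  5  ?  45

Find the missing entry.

The 3 known points determine the degree-2 polynomial uniquely.
Write f(s) = as^2 + bs + c. Substituting each data point gives a linear system:
  4a - 2b + c = 9
  4a + 2b + c = 5
  49a + 7b + c = 45
Solving the system yields a = 1, b = -1, c = 3.
So f(s) = s^2 - s + 3.
Then f(5) = 23.

23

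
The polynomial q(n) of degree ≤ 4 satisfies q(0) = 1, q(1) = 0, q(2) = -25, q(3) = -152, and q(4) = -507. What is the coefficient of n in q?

Write q(n) = an^4 + bn^3 + cn^2 + dn + e. Substituting each data point gives a linear system:
  e = 1
  a + b + c + d + e = 0
  16a + 8b + 4c + 2d + e = -25
  81a + 27b + 9c + 3d + e = -152
  256a + 64b + 16c + 4d + e = -507
Solving the system yields a = -2, b = -1, c = 5, d = -3, e = 1.
So q(n) = -2n⁴ - n³ + 5n² - 3n + 1.
The coefficient of n is -3.

-3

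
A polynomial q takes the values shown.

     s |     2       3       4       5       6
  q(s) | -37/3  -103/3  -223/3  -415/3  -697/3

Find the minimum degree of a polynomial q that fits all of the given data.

3

Forward differences of the values at s = 2, 3, 4, 5, 6:
  q  : -37/3  -103/3  -223/3  -415/3  -697/3
  Δ  : -22  -40  -64  -94
  Δ^2: -18  -24  -30
  Δ^3: -6  -6
  Δ^4: 0
The third differences are constant (-6) and nonzero, while all higher differences vanish, so the minimal degree is 3.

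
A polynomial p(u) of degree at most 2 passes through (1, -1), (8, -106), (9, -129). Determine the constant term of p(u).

6

Write p(u) = au^2 + bu + c. Substituting each data point gives a linear system:
  a + b + c = -1
  64a + 8b + c = -106
  81a + 9b + c = -129
Solving the system yields a = -1, b = -6, c = 6.
So p(u) = -u^2 - 6u + 6.
The constant term is 6.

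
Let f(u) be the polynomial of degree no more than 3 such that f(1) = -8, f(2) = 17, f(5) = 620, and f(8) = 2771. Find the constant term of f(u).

-5

Write f(u) = au^3 + bu^2 + cu + d. Substituting each data point gives a linear system:
  a + b + c + d = -8
  8a + 4b + 2c + d = 17
  125a + 25b + 5c + d = 620
  512a + 64b + 8c + d = 2771
Solving the system yields a = 6, b = -4, c = -5, d = -5.
So f(u) = 6u³ - 4u² - 5u - 5.
The constant term is -5.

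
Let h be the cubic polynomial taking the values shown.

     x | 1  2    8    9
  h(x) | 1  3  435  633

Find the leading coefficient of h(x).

1

Write h(x) = ax^3 + bx^2 + cx + d. Substituting each data point gives a linear system:
  a + b + c + d = 1
  8a + 4b + 2c + d = 3
  512a + 64b + 8c + d = 435
  729a + 81b + 9c + d = 633
Solving the system yields a = 1, b = -1, c = -2, d = 3.
So h(x) = x^3 - x^2 - 2x + 3.
The leading coefficient is 1.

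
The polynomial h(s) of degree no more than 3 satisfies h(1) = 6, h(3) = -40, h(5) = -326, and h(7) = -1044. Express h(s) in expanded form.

h(s) = -4s^3 + 6s^2 + 5s - 1

Using the Lagrange interpolation formula with nodes 1, 3, 5, 7:
  L_0(s) = (s - 3)(s - 5)(s - 7) / -48
  L_1(s) = (s - 1)(s - 5)(s - 7) / 16
  L_2(s) = (s - 1)(s - 3)(s - 7) / -16
  L_3(s) = (s - 1)(s - 3)(s - 5) / 48
Then h(s) = 6·L_0(s) - 40·L_1(s) - 326·L_2(s) - 1044·L_3(s).
Expanding and collecting terms gives h(s) = -4s³ + 6s² + 5s - 1.
Check: h(7) = -1044. ✓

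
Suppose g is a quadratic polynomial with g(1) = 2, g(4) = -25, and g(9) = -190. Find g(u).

Using the Lagrange interpolation formula with nodes 1, 4, 9:
  L_0(u) = (u - 4)(u - 9) / 24
  L_1(u) = (u - 1)(u - 9) / -15
  L_2(u) = (u - 1)(u - 4) / 40
Then g(u) = 2·L_0(u) - 25·L_1(u) - 190·L_2(u).
Expanding and collecting terms gives g(u) = -3u^2 + 6u - 1.
Check: g(4) = -25. ✓

g(u) = -3u^2 + 6u - 1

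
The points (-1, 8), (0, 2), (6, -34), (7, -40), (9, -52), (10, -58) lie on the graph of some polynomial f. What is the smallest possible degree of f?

Divided differences on the nodes -1, 0, 6, 7, 9, 10:
  order 0: 8  2  -34  -40  -52  -58
  order 1: -6  -6  -6  -6  -6
  order 2: 0  0  0  0
  order 3: 0  0  0
  order 4: 0  0
  order 5: 0
The order-1 divided differences are all -6 (nonzero) and every higher order vanishes, so the data lies on a polynomial of degree exactly 1.

1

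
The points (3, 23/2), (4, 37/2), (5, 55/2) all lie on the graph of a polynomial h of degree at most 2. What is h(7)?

103/2

Using the Lagrange interpolation formula with nodes 3, 4, 5:
  L_0(s) = (s - 4)(s - 5) / 2
  L_1(s) = (s - 3)(s - 5) / -1
  L_2(s) = (s - 3)(s - 4) / 2
Then h(s) = 23/2·L_0(s) + 37/2·L_1(s) + 55/2·L_2(s).
Expanding and collecting terms gives h(s) = s^2 + 5/2.
Evaluating at s = 7: h(7) = 103/2.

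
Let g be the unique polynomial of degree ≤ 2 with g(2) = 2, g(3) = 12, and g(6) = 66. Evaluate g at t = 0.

Write g(t) = at^2 + bt + c. Substituting each data point gives a linear system:
  4a + 2b + c = 2
  9a + 3b + c = 12
  36a + 6b + c = 66
Solving the system yields a = 2, b = 0, c = -6.
So g(t) = 2t^2 - 6.
Then g(0) = -6.

-6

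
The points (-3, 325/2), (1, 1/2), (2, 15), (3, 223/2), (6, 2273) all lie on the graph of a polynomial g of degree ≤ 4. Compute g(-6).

Using the Lagrange interpolation formula with nodes -3, 1, 2, 3, 6:
  L_0(t) = (t - 1)(t - 2)(t - 3)(t - 6) / 1080
  L_1(t) = (t + 3)(t - 2)(t - 3)(t - 6) / -40
  L_2(t) = (t + 3)(t - 1)(t - 3)(t - 6) / 20
  L_3(t) = (t + 3)(t - 1)(t - 2)(t - 6) / -36
  L_4(t) = (t + 3)(t - 1)(t - 2)(t - 3) / 540
Then g(t) = 325/2·L_0(t) + 1/2·L_1(t) + 15·L_2(t) + 223/2·L_3(t) + 2273·L_4(t).
Expanding and collecting terms gives g(t) = 2t^4 - t^3 - 3t^2 + (1/2)t + 2.
Evaluating at t = -6: g(-6) = 2699.

2699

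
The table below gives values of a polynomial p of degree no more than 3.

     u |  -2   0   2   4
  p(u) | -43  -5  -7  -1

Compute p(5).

20

Write p(u) = au^3 + bu^2 + cu + d. Substituting each data point gives a linear system:
  -8a + 4b - 2c + d = -43
  d = -5
  8a + 4b + 2c + d = -7
  64a + 16b + 4c + d = -1
Solving the system yields a = 1, b = -5, c = 5, d = -5.
So p(u) = u³ - 5u² + 5u - 5.
Then p(5) = 20.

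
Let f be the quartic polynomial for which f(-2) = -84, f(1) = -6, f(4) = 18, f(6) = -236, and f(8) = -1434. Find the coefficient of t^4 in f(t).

-1

Write f(t) = at^4 + bt^3 + ct^2 + dt + e. Substituting each data point gives a linear system:
  16a - 8b + 4c - 2d + e = -84
  a + b + c + d + e = -6
  256a + 64b + 16c + 4d + e = 18
  1296a + 216b + 36c + 6d + e = -236
  4096a + 512b + 64c + 8d + e = -1434
Solving the system yields a = -1, b = 6, c = -6, d = -3, e = -2.
So f(t) = -t⁴ + 6t³ - 6t² - 3t - 2.
The leading coefficient is -1.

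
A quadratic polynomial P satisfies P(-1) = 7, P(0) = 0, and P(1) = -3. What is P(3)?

3

Write P(s) = as^2 + bs + c. Substituting each data point gives a linear system:
  a - b + c = 7
  c = 0
  a + b + c = -3
Solving the system yields a = 2, b = -5, c = 0.
So P(s) = 2s^2 - 5s.
Then P(3) = 3.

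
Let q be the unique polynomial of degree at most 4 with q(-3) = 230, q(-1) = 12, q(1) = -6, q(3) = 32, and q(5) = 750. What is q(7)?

Using the Lagrange interpolation formula with nodes -3, -1, 1, 3, 5:
  L_0(s) = (s + 1)(s - 1)(s - 3)(s - 5) / 384
  L_1(s) = (s + 3)(s - 1)(s - 3)(s - 5) / -96
  L_2(s) = (s + 3)(s + 1)(s - 3)(s - 5) / 64
  L_3(s) = (s + 3)(s + 1)(s - 1)(s - 5) / -96
  L_4(s) = (s + 3)(s + 1)(s - 1)(s - 3) / 384
Then q(s) = 230·L_0(s) + 12·L_1(s) - 6·L_2(s) + 32·L_3(s) + 750·L_4(s).
Expanding and collecting terms gives q(s) = 2s⁴ - 3s³ - 4s² - 6s + 5.
Evaluating at s = 7: q(7) = 3540.

3540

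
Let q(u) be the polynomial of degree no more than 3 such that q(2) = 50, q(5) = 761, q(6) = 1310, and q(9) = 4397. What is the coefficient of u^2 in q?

0

Write q(u) = au^3 + bu^2 + cu + d. Substituting each data point gives a linear system:
  8a + 4b + 2c + d = 50
  125a + 25b + 5c + d = 761
  216a + 36b + 6c + d = 1310
  729a + 81b + 9c + d = 4397
Solving the system yields a = 6, b = 0, c = 3, d = -4.
So q(u) = 6u³ + 3u - 4.
The coefficient of u^2 is 0.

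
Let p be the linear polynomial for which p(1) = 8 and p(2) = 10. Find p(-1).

Write p(s) = as + b. Substituting each data point gives a linear system:
  a + b = 8
  2a + b = 10
Solving the system yields a = 2, b = 6.
So p(s) = 2s + 6.
Then p(-1) = 4.

4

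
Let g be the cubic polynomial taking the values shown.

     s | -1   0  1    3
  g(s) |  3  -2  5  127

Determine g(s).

g(s) = 3s^3 + 6s^2 - 2s - 2

Write g(s) = as^3 + bs^2 + cs + d. Substituting each data point gives a linear system:
  -a + b - c + d = 3
  d = -2
  a + b + c + d = 5
  27a + 9b + 3c + d = 127
Solving the system yields a = 3, b = 6, c = -2, d = -2.
So g(s) = 3s³ + 6s² - 2s - 2.
Check: g(3) = 127. ✓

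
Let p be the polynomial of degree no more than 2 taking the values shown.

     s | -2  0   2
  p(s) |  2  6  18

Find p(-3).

3

Using the Lagrange interpolation formula with nodes -2, 0, 2:
  L_0(s) = s(s - 2) / 8
  L_1(s) = (s + 2)(s - 2) / -4
  L_2(s) = (s + 2)s / 8
Then p(s) = 2·L_0(s) + 6·L_1(s) + 18·L_2(s).
Expanding and collecting terms gives p(s) = s^2 + 4s + 6.
Evaluating at s = -3: p(-3) = 3.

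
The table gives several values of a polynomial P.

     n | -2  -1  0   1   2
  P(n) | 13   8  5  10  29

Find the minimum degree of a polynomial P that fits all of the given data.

3

Forward differences of the values at n = -2, -1, 0, 1, 2:
  P  : 13  8  5  10  29
  Δ  : -5  -3  5  19
  Δ^2: 2  8  14
  Δ^3: 6  6
  Δ^4: 0
The third differences are constant (6) and nonzero, while all higher differences vanish, so the minimal degree is 3.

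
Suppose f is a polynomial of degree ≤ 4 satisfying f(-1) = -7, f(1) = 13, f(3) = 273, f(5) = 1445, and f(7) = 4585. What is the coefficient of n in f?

Write f(n) = an^4 + bn^3 + cn^2 + dn + e. Substituting each data point gives a linear system:
  a - b + c - d + e = -7
  a + b + c + d + e = 13
  81a + 27b + 9c + 3d + e = 273
  625a + 125b + 25c + 5d + e = 1445
  2401a + 343b + 49c + 7d + e = 4585
Solving the system yields a = 1, b = 6, c = 2, d = 4, e = 0.
So f(n) = n^4 + 6n^3 + 2n^2 + 4n.
The coefficient of n is 4.

4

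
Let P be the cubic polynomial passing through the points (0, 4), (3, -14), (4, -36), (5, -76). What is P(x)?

P(x) = -x^3 + 3x^2 - 6x + 4

Using the Lagrange interpolation formula with nodes 0, 3, 4, 5:
  L_0(x) = (x - 3)(x - 4)(x - 5) / -60
  L_1(x) = x(x - 4)(x - 5) / 6
  L_2(x) = x(x - 3)(x - 5) / -4
  L_3(x) = x(x - 3)(x - 4) / 10
Then P(x) = 4·L_0(x) - 14·L_1(x) - 36·L_2(x) - 76·L_3(x).
Expanding and collecting terms gives P(x) = -x³ + 3x² - 6x + 4.
Check: P(5) = -76. ✓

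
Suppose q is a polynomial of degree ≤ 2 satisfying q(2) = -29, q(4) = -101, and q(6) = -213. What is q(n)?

Write q(n) = an^2 + bn + c. Substituting each data point gives a linear system:
  4a + 2b + c = -29
  16a + 4b + c = -101
  36a + 6b + c = -213
Solving the system yields a = -5, b = -6, c = 3.
So q(n) = -5n² - 6n + 3.
Check: q(6) = -213. ✓

q(n) = -5n^2 - 6n + 3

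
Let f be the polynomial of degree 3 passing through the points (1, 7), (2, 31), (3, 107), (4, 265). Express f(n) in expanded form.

f(n) = 5n^3 - 4n^2 + n + 5

Using the Lagrange interpolation formula with nodes 1, 2, 3, 4:
  L_0(n) = (n - 2)(n - 3)(n - 4) / -6
  L_1(n) = (n - 1)(n - 3)(n - 4) / 2
  L_2(n) = (n - 1)(n - 2)(n - 4) / -2
  L_3(n) = (n - 1)(n - 2)(n - 3) / 6
Then f(n) = 7·L_0(n) + 31·L_1(n) + 107·L_2(n) + 265·L_3(n).
Expanding and collecting terms gives f(n) = 5n^3 - 4n^2 + n + 5.
Check: f(1) = 7. ✓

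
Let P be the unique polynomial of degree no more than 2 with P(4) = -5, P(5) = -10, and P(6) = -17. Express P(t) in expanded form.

P(t) = -t^2 + 4t - 5

Write P(t) = at^2 + bt + c. Substituting each data point gives a linear system:
  16a + 4b + c = -5
  25a + 5b + c = -10
  36a + 6b + c = -17
Solving the system yields a = -1, b = 4, c = -5.
So P(t) = -t^2 + 4t - 5.
Check: P(5) = -10. ✓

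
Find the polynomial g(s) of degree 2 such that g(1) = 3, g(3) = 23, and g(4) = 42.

g(s) = 3s^2 - 2s + 2

Write g(s) = as^2 + bs + c. Substituting each data point gives a linear system:
  a + b + c = 3
  9a + 3b + c = 23
  16a + 4b + c = 42
Solving the system yields a = 3, b = -2, c = 2.
So g(s) = 3s^2 - 2s + 2.
Check: g(1) = 3. ✓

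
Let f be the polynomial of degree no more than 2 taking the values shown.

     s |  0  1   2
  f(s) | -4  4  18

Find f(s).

f(s) = 3s^2 + 5s - 4

Using the Lagrange interpolation formula with nodes 0, 1, 2:
  L_0(s) = (s - 1)(s - 2) / 2
  L_1(s) = s(s - 2) / -1
  L_2(s) = s(s - 1) / 2
Then f(s) = -4·L_0(s) + 4·L_1(s) + 18·L_2(s).
Expanding and collecting terms gives f(s) = 3s^2 + 5s - 4.
Check: f(0) = -4. ✓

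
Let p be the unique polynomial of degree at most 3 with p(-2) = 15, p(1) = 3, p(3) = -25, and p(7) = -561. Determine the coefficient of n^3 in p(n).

-2

Write p(n) = an^3 + bn^2 + cn + d. Substituting each data point gives a linear system:
  -8a + 4b - 2c + d = 15
  a + b + c + d = 3
  27a + 9b + 3c + d = -25
  343a + 49b + 7c + d = -561
Solving the system yields a = -2, b = 2, c = 4, d = -1.
So p(n) = -2n³ + 2n² + 4n - 1.
The leading coefficient is -2.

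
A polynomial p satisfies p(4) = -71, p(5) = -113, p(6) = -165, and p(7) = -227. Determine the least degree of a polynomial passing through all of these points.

Forward differences of the values at n = 4, 5, 6, 7:
  p  : -71  -113  -165  -227
  Δ  : -42  -52  -62
  Δ^2: -10  -10
  Δ^3: 0
The second differences are constant (-10) and nonzero, while all higher differences vanish, so the minimal degree is 2.

2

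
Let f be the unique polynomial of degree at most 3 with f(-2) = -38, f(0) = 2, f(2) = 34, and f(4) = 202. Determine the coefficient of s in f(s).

Write f(s) = as^3 + bs^2 + cs + d. Substituting each data point gives a linear system:
  -8a + 4b - 2c + d = -38
  d = 2
  8a + 4b + 2c + d = 34
  64a + 16b + 4c + d = 202
Solving the system yields a = 3, b = -1, c = 6, d = 2.
So f(s) = 3s³ - s² + 6s + 2.
The coefficient of s is 6.

6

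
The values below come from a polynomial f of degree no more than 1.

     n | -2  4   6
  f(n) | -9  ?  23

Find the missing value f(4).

15

The 2 known points determine the degree-1 polynomial uniquely.
Write f(n) = an + b. Substituting each data point gives a linear system:
  -2a + b = -9
  6a + b = 23
Solving the system yields a = 4, b = -1.
So f(n) = 4n - 1.
Then f(4) = 15.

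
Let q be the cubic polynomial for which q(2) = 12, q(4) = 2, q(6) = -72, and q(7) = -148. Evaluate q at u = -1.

12

Using the Lagrange interpolation formula with nodes 2, 4, 6, 7:
  L_0(u) = (u - 4)(u - 6)(u - 7) / -40
  L_1(u) = (u - 2)(u - 6)(u - 7) / 12
  L_2(u) = (u - 2)(u - 4)(u - 7) / -8
  L_3(u) = (u - 2)(u - 4)(u - 6) / 15
Then q(u) = 12·L_0(u) + 2·L_1(u) - 72·L_2(u) - 148·L_3(u).
Expanding and collecting terms gives q(u) = -u^3 + 4u^2 - u + 6.
Evaluating at u = -1: q(-1) = 12.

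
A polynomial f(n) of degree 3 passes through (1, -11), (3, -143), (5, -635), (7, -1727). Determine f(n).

Write f(n) = an^3 + bn^2 + cn + d. Substituting each data point gives a linear system:
  a + b + c + d = -11
  27a + 9b + 3c + d = -143
  125a + 25b + 5c + d = -635
  343a + 49b + 7c + d = -1727
Solving the system yields a = -5, b = 0, c = -1, d = -5.
So f(n) = -5n³ - n - 5.
Check: f(5) = -635. ✓

f(n) = -5n^3 - n - 5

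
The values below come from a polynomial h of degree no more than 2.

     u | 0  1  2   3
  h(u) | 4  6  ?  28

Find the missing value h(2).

14

The 3 known points determine the degree-2 polynomial uniquely.
Write h(u) = au^2 + bu + c. Substituting each data point gives a linear system:
  c = 4
  a + b + c = 6
  9a + 3b + c = 28
Solving the system yields a = 3, b = -1, c = 4.
So h(u) = 3u^2 - u + 4.
Then h(2) = 14.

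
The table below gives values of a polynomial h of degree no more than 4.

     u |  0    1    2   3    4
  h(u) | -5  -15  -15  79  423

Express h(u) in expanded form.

h(u) = 3u^4 - 4u^3 - 4u^2 - 5u - 5

Write h(u) = au^4 + bu^3 + cu^2 + du + e. Substituting each data point gives a linear system:
  e = -5
  a + b + c + d + e = -15
  16a + 8b + 4c + 2d + e = -15
  81a + 27b + 9c + 3d + e = 79
  256a + 64b + 16c + 4d + e = 423
Solving the system yields a = 3, b = -4, c = -4, d = -5, e = -5.
So h(u) = 3u^4 - 4u^3 - 4u^2 - 5u - 5.
Check: h(4) = 423. ✓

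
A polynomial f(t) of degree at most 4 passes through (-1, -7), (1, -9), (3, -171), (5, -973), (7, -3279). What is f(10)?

Write f(t) = at^4 + bt^3 + ct^2 + dt + e. Substituting each data point gives a linear system:
  a - b + c - d + e = -7
  a + b + c + d + e = -9
  81a + 27b + 9c + 3d + e = -171
  625a + 125b + 25c + 5d + e = -973
  2401a + 343b + 49c + 7d + e = -3279
Solving the system yields a = -1, b = -2, c = -4, d = 1, e = -3.
So f(t) = -t^4 - 2t^3 - 4t^2 + t - 3.
Then f(10) = -12393.

-12393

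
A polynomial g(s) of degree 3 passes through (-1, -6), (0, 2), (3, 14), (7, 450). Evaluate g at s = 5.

Using the Lagrange interpolation formula with nodes -1, 0, 3, 7:
  L_0(s) = s(s - 3)(s - 7) / -32
  L_1(s) = (s + 1)(s - 3)(s - 7) / 21
  L_2(s) = (s + 1)s(s - 7) / -48
  L_3(s) = (s + 1)s(s - 3) / 224
Then g(s) = -6·L_0(s) + 2·L_1(s) + 14·L_2(s) + 450·L_3(s).
Expanding and collecting terms gives g(s) = 2s³ - 5s² + s + 2.
Evaluating at s = 5: g(5) = 132.

132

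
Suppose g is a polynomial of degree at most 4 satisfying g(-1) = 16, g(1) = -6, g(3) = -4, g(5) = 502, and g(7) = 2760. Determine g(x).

g(x) = 2x^4 - 6x^3 + x^2 - 5x + 2

Using the Lagrange interpolation formula with nodes -1, 1, 3, 5, 7:
  L_0(x) = (x - 1)(x - 3)(x - 5)(x - 7) / 384
  L_1(x) = (x + 1)(x - 3)(x - 5)(x - 7) / -96
  L_2(x) = (x + 1)(x - 1)(x - 5)(x - 7) / 64
  L_3(x) = (x + 1)(x - 1)(x - 3)(x - 7) / -96
  L_4(x) = (x + 1)(x - 1)(x - 3)(x - 5) / 384
Then g(x) = 16·L_0(x) - 6·L_1(x) - 4·L_2(x) + 502·L_3(x) + 2760·L_4(x).
Expanding and collecting terms gives g(x) = 2x^4 - 6x^3 + x^2 - 5x + 2.
Check: g(1) = -6. ✓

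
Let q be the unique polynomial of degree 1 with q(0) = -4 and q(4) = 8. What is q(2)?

2

Write q(u) = au + b. Substituting each data point gives a linear system:
  b = -4
  4a + b = 8
Solving the system yields a = 3, b = -4.
So q(u) = 3u - 4.
Then q(2) = 2.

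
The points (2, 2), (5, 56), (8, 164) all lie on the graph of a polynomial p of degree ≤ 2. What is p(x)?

p(x) = 3x^2 - 3x - 4

Using the Lagrange interpolation formula with nodes 2, 5, 8:
  L_0(x) = (x - 5)(x - 8) / 18
  L_1(x) = (x - 2)(x - 8) / -9
  L_2(x) = (x - 2)(x - 5) / 18
Then p(x) = 2·L_0(x) + 56·L_1(x) + 164·L_2(x).
Expanding and collecting terms gives p(x) = 3x^2 - 3x - 4.
Check: p(2) = 2. ✓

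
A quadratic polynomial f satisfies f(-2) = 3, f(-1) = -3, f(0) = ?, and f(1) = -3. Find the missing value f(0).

The 3 known points determine the degree-2 polynomial uniquely.
Write f(x) = ax^2 + bx + c. Substituting each data point gives a linear system:
  4a - 2b + c = 3
  a - b + c = -3
  a + b + c = -3
Solving the system yields a = 2, b = 0, c = -5.
So f(x) = 2x^2 - 5.
Then f(0) = -5.

-5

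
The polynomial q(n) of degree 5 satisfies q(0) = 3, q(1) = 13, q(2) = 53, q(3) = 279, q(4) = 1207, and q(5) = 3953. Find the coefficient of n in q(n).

Write q(n) = an^5 + bn^4 + cn^3 + dn^2 + en + k. Substituting each data point gives a linear system:
  k = 3
  a + b + c + d + e + k = 13
  32a + 16b + 8c + 4d + 2e + k = 53
  243a + 81b + 27c + 9d + 3e + k = 279
  1024a + 256b + 64c + 16d + 4e + k = 1207
  3125a + 625b + 125c + 25d + 5e + k = 3953
Solving the system yields a = 2, b = -5, c = 6, d = 2, e = 5, k = 3.
So q(n) = 2n^5 - 5n^4 + 6n^3 + 2n^2 + 5n + 3.
The coefficient of n is 5.

5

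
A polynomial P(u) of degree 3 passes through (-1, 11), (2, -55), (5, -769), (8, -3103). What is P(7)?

Write P(u) = au^3 + bu^2 + cu + d. Substituting each data point gives a linear system:
  -a + b - c + d = 11
  8a + 4b + 2c + d = -55
  125a + 25b + 5c + d = -769
  512a + 64b + 8c + d = -3103
Solving the system yields a = -6, b = 0, c = -4, d = 1.
So P(u) = -6u^3 - 4u + 1.
Then P(7) = -2085.

-2085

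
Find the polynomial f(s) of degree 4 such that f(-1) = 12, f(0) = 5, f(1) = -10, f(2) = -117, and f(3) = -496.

f(s) = -4s^4 - 6s^3 - 5s + 5

Write f(s) = as^4 + bs^3 + cs^2 + ds + e. Substituting each data point gives a linear system:
  a - b + c - d + e = 12
  e = 5
  a + b + c + d + e = -10
  16a + 8b + 4c + 2d + e = -117
  81a + 27b + 9c + 3d + e = -496
Solving the system yields a = -4, b = -6, c = 0, d = -5, e = 5.
So f(s) = -4s^4 - 6s^3 - 5s + 5.
Check: f(1) = -10. ✓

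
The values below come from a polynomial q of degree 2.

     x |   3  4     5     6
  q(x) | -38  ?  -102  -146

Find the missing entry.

The 3 known points determine the degree-2 polynomial uniquely.
Write q(x) = ax^2 + bx + c. Substituting each data point gives a linear system:
  9a + 3b + c = -38
  25a + 5b + c = -102
  36a + 6b + c = -146
Solving the system yields a = -4, b = 0, c = -2.
So q(x) = -4x^2 - 2.
Then q(4) = -66.

-66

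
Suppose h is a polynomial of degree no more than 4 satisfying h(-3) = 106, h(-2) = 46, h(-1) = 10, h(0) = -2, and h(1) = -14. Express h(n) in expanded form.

h(n) = -n^4 - 6n^3 + n^2 - 6n - 2

Write h(n) = an^4 + bn^3 + cn^2 + dn + e. Substituting each data point gives a linear system:
  81a - 27b + 9c - 3d + e = 106
  16a - 8b + 4c - 2d + e = 46
  a - b + c - d + e = 10
  e = -2
  a + b + c + d + e = -14
Solving the system yields a = -1, b = -6, c = 1, d = -6, e = -2.
So h(n) = -n⁴ - 6n³ + n² - 6n - 2.
Check: h(1) = -14. ✓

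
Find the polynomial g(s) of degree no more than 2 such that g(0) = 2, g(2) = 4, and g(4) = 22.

g(s) = 2s^2 - 3s + 2

Using the Lagrange interpolation formula with nodes 0, 2, 4:
  L_0(s) = (s - 2)(s - 4) / 8
  L_1(s) = s(s - 4) / -4
  L_2(s) = s(s - 2) / 8
Then g(s) = 2·L_0(s) + 4·L_1(s) + 22·L_2(s).
Expanding and collecting terms gives g(s) = 2s^2 - 3s + 2.
Check: g(4) = 22. ✓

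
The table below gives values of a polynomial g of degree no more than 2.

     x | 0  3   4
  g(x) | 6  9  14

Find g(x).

g(x) = x^2 - 2x + 6

Write g(x) = ax^2 + bx + c. Substituting each data point gives a linear system:
  c = 6
  9a + 3b + c = 9
  16a + 4b + c = 14
Solving the system yields a = 1, b = -2, c = 6.
So g(x) = x^2 - 2x + 6.
Check: g(3) = 9. ✓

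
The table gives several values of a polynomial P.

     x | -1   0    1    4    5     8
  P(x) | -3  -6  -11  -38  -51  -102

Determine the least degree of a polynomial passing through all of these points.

Divided differences on the nodes -1, 0, 1, 4, 5, 8:
  order 0: -3  -6  -11  -38  -51  -102
  order 1: -3  -5  -9  -13  -17
  order 2: -1  -1  -1  -1
  order 3: 0  0  0
  order 4: 0  0
  order 5: 0
The order-2 divided differences are all -1 (nonzero) and every higher order vanishes, so the data lies on a polynomial of degree exactly 2.

2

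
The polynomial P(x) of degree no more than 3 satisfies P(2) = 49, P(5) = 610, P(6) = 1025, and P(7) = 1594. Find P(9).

3290

Using the Lagrange interpolation formula with nodes 2, 5, 6, 7:
  L_0(x) = (x - 5)(x - 6)(x - 7) / -60
  L_1(x) = (x - 2)(x - 6)(x - 7) / 6
  L_2(x) = (x - 2)(x - 5)(x - 7) / -4
  L_3(x) = (x - 2)(x - 5)(x - 6) / 10
Then P(x) = 49·L_0(x) + 610·L_1(x) + 1025·L_2(x) + 1594·L_3(x).
Expanding and collecting terms gives P(x) = 4x³ + 5x² - 4x + 5.
Evaluating at x = 9: P(9) = 3290.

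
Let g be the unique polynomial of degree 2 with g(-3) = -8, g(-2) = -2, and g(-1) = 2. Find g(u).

Using the Lagrange interpolation formula with nodes -3, -2, -1:
  L_0(u) = (u + 2)(u + 1) / 2
  L_1(u) = (u + 3)(u + 1) / -1
  L_2(u) = (u + 3)(u + 2) / 2
Then g(u) = -8·L_0(u) - 2·L_1(u) + 2·L_2(u).
Expanding and collecting terms gives g(u) = -u² + u + 4.
Check: g(-1) = 2. ✓

g(u) = -u^2 + u + 4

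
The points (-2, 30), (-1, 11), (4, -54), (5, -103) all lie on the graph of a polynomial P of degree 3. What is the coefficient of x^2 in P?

2

Write P(x) = ax^3 + bx^2 + cx + d. Substituting each data point gives a linear system:
  -8a + 4b - 2c + d = 30
  -a + b - c + d = 11
  64a + 16b + 4c + d = -54
  125a + 25b + 5c + d = -103
Solving the system yields a = -1, b = 2, c = -6, d = 2.
So P(x) = -x³ + 2x² - 6x + 2.
The coefficient of x^2 is 2.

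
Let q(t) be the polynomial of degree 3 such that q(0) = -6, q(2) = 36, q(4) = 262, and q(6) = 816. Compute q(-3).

Write q(t) = at^3 + bt^2 + ct + d. Substituting each data point gives a linear system:
  d = -6
  8a + 4b + 2c + d = 36
  64a + 16b + 4c + d = 262
  216a + 36b + 6c + d = 816
Solving the system yields a = 3, b = 5, c = -1, d = -6.
So q(t) = 3t³ + 5t² - t - 6.
Then q(-3) = -39.

-39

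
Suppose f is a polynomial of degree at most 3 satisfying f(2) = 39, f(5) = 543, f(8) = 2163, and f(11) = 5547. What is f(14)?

Write f(x) = ax^3 + bx^2 + cx + d. Substituting each data point gives a linear system:
  8a + 4b + 2c + d = 39
  125a + 25b + 5c + d = 543
  512a + 64b + 8c + d = 2163
  1331a + 121b + 11c + d = 5547
Solving the system yields a = 4, b = 2, c = -2, d = 3.
So f(x) = 4x^3 + 2x^2 - 2x + 3.
Then f(14) = 11343.

11343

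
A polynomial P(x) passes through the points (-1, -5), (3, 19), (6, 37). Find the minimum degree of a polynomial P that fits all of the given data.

Divided differences on the nodes -1, 3, 6:
  order 0: -5  19  37
  order 1: 6  6
  order 2: 0
The order-1 divided differences are all 6 (nonzero) and every higher order vanishes, so the data lies on a polynomial of degree exactly 1.

1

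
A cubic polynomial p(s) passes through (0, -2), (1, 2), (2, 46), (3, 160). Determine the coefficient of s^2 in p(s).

5

Write p(s) = as^3 + bs^2 + cs + d. Substituting each data point gives a linear system:
  d = -2
  a + b + c + d = 2
  8a + 4b + 2c + d = 46
  27a + 9b + 3c + d = 160
Solving the system yields a = 5, b = 5, c = -6, d = -2.
So p(s) = 5s³ + 5s² - 6s - 2.
The coefficient of s^2 is 5.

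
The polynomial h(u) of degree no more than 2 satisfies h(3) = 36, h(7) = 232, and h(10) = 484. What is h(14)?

960

Using the Lagrange interpolation formula with nodes 3, 7, 10:
  L_0(u) = (u - 7)(u - 10) / 28
  L_1(u) = (u - 3)(u - 10) / -12
  L_2(u) = (u - 3)(u - 7) / 21
Then h(u) = 36·L_0(u) + 232·L_1(u) + 484·L_2(u).
Expanding and collecting terms gives h(u) = 5u^2 - u - 6.
Evaluating at u = 14: h(14) = 960.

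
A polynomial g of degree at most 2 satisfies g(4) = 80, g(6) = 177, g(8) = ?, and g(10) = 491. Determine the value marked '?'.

On equispaced nodes a degree-2 polynomial has vanishing third forward difference, so
  - g(4) + 3·g(6) - 3·g(8) + g(10) = 0.
Substituting the known values and solving for g(8):
  -3·g(8) = -942
  g(8) = 314.

314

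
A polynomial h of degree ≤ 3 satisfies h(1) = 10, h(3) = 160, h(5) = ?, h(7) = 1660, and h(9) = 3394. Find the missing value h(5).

646

On equispaced nodes a degree-3 polynomial has vanishing fourth forward difference, so
  h(1) - 4·h(3) + 6·h(5) - 4·h(7) + h(9) = 0.
Substituting the known values and solving for h(5):
  6·h(5) = 3876
  h(5) = 646.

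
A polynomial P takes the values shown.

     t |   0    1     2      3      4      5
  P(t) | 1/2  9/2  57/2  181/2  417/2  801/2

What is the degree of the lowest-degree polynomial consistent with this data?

3

Forward differences of the values at t = 0, 1, 2, 3, 4, 5:
  P  : 1/2  9/2  57/2  181/2  417/2  801/2
  Δ  : 4  24  62  118  192
  Δ^2: 20  38  56  74
  Δ^3: 18  18  18
  Δ^4: 0  0
  Δ^5: 0
The third differences are constant (18) and nonzero, while all higher differences vanish, so the minimal degree is 3.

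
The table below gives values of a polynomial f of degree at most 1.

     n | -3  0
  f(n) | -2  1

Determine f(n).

f(n) = n + 1

Using the Lagrange interpolation formula with nodes -3, 0:
  L_0(n) = n / -3
  L_1(n) = (n + 3) / 3
Then f(n) = -2·L_0(n) + 1·L_1(n).
Expanding and collecting terms gives f(n) = n + 1.
Check: f(0) = 1. ✓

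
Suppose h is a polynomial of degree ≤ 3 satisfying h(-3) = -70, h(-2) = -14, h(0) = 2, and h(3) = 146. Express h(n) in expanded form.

Write h(n) = an^3 + bn^2 + cn + d. Substituting each data point gives a linear system:
  -27a + 9b - 3c + d = -70
  -8a + 4b - 2c + d = -14
  d = 2
  27a + 9b + 3c + d = 146
Solving the system yields a = 4, b = 4, c = 0, d = 2.
So h(n) = 4n³ + 4n² + 2.
Check: h(-3) = -70. ✓

h(n) = 4n^3 + 4n^2 + 2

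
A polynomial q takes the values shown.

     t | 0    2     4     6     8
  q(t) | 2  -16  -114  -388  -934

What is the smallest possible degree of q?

Forward differences of the values at t = 0, 2, 4, 6, 8:
  q  : 2  -16  -114  -388  -934
  Δ  : -18  -98  -274  -546
  Δ^2: -80  -176  -272
  Δ^3: -96  -96
  Δ^4: 0
The third differences are constant (-96) and nonzero, while all higher differences vanish, so the minimal degree is 3.

3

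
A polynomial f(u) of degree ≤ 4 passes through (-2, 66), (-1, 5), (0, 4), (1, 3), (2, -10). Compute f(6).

Using the Lagrange interpolation formula with nodes -2, -1, 0, 1, 2:
  L_0(u) = (u + 1)u(u - 1)(u - 2) / 24
  L_1(u) = (u + 2)u(u - 1)(u - 2) / -6
  L_2(u) = (u + 2)(u + 1)(u - 1)(u - 2) / 4
  L_3(u) = (u + 2)(u + 1)u(u - 2) / -6
  L_4(u) = (u + 2)(u + 1)u(u - 1) / 24
Then f(u) = 66·L_0(u) + 5·L_1(u) + 4·L_2(u) + 3·L_3(u) - 10·L_4(u).
Expanding and collecting terms gives f(u) = 2u^4 - 6u^3 - 2u^2 + 5u + 4.
Evaluating at u = 6: f(6) = 1258.

1258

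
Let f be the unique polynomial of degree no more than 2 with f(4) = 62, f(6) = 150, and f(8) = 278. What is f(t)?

f(t) = 5t^2 - 6t + 6

Using the Lagrange interpolation formula with nodes 4, 6, 8:
  L_0(t) = (t - 6)(t - 8) / 8
  L_1(t) = (t - 4)(t - 8) / -4
  L_2(t) = (t - 4)(t - 6) / 8
Then f(t) = 62·L_0(t) + 150·L_1(t) + 278·L_2(t).
Expanding and collecting terms gives f(t) = 5t^2 - 6t + 6.
Check: f(6) = 150. ✓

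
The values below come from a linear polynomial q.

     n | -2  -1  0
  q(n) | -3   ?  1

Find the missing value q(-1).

The 2 known points determine the degree-1 polynomial uniquely.
Write q(n) = an + b. Substituting each data point gives a linear system:
  -2a + b = -3
  b = 1
Solving the system yields a = 2, b = 1.
So q(n) = 2n + 1.
Then q(-1) = -1.

-1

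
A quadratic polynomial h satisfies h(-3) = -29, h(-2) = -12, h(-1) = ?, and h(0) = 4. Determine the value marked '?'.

-1

On equispaced nodes a degree-2 polynomial has vanishing third forward difference, so
  - h(-3) + 3·h(-2) - 3·h(-1) + h(0) = 0.
Substituting the known values and solving for h(-1):
  -3·h(-1) = 3
  h(-1) = -1.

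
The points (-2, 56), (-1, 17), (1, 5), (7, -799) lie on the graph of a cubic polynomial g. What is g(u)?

g(u) = -3u^3 + 5u^2 - 3u + 6

Write g(u) = au^3 + bu^2 + cu + d. Substituting each data point gives a linear system:
  -8a + 4b - 2c + d = 56
  -a + b - c + d = 17
  a + b + c + d = 5
  343a + 49b + 7c + d = -799
Solving the system yields a = -3, b = 5, c = -3, d = 6.
So g(u) = -3u³ + 5u² - 3u + 6.
Check: g(-2) = 56. ✓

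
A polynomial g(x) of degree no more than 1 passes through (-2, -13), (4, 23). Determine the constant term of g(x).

Write g(x) = ax + b. Substituting each data point gives a linear system:
  -2a + b = -13
  4a + b = 23
Solving the system yields a = 6, b = -1.
So g(x) = 6x - 1.
The constant term is -1.

-1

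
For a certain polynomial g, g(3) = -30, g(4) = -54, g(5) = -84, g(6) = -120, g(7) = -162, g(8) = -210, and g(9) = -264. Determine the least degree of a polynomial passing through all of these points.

Forward differences of the values at s = 3, 4, 5, 6, 7, 8, 9:
  g  : -30  -54  -84  -120  -162  -210  -264
  Δ  : -24  -30  -36  -42  -48  -54
  Δ^2: -6  -6  -6  -6  -6
  Δ^3: 0  0  0  0
  Δ^4: 0  0  0
  Δ^5: 0  0
  Δ^6: 0
The second differences are constant (-6) and nonzero, while all higher differences vanish, so the minimal degree is 2.

2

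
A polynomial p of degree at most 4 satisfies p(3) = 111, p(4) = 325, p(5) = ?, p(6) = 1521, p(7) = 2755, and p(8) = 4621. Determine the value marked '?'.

On equispaced nodes a degree-4 polynomial has vanishing fifth forward difference, so
  - p(3) + 5·p(4) - 10·p(5) + 10·p(6) - 5·p(7) + p(8) = 0.
Substituting the known values and solving for p(5):
  -10·p(5) = -7570
  p(5) = 757.

757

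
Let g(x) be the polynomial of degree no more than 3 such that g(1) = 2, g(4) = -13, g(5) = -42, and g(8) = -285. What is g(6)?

-93

Write g(x) = ax^3 + bx^2 + cx + d. Substituting each data point gives a linear system:
  a + b + c + d = 2
  64a + 16b + 4c + d = -13
  125a + 25b + 5c + d = -42
  512a + 64b + 8c + d = -285
Solving the system yields a = -1, b = 4, c = -4, d = 3.
So g(x) = -x^3 + 4x^2 - 4x + 3.
Then g(6) = -93.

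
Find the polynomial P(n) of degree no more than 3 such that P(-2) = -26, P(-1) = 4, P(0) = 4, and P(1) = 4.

Write P(n) = an^3 + bn^2 + cn + d. Substituting each data point gives a linear system:
  -8a + 4b - 2c + d = -26
  -a + b - c + d = 4
  d = 4
  a + b + c + d = 4
Solving the system yields a = 5, b = 0, c = -5, d = 4.
So P(n) = 5n^3 - 5n + 4.
Check: P(-1) = 4. ✓

P(n) = 5n^3 - 5n + 4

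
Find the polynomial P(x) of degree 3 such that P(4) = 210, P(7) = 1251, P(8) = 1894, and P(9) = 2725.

P(x) = 4x^3 - 2x^2 - 3x - 2

Write P(x) = ax^3 + bx^2 + cx + d. Substituting each data point gives a linear system:
  64a + 16b + 4c + d = 210
  343a + 49b + 7c + d = 1251
  512a + 64b + 8c + d = 1894
  729a + 81b + 9c + d = 2725
Solving the system yields a = 4, b = -2, c = -3, d = -2.
So P(x) = 4x^3 - 2x^2 - 3x - 2.
Check: P(4) = 210. ✓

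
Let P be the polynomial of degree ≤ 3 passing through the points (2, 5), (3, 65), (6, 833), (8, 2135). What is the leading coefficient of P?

Write P(n) = an^3 + bn^2 + cn + d. Substituting each data point gives a linear system:
  8a + 4b + 2c + d = 5
  27a + 9b + 3c + d = 65
  216a + 36b + 6c + d = 833
  512a + 64b + 8c + d = 2135
Solving the system yields a = 5, b = -6, c = -5, d = -1.
So P(n) = 5n^3 - 6n^2 - 5n - 1.
The leading coefficient is 5.

5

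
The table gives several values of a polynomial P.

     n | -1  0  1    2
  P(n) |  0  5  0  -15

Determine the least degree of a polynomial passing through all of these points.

2

Forward differences of the values at n = -1, 0, 1, 2:
  P  : 0  5  0  -15
  Δ  : 5  -5  -15
  Δ^2: -10  -10
  Δ^3: 0
The second differences are constant (-10) and nonzero, while all higher differences vanish, so the minimal degree is 2.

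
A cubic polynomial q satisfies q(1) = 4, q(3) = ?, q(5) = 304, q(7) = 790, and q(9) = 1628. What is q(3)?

On equispaced nodes a degree-3 polynomial has vanishing fourth forward difference, so
  q(1) - 4·q(3) + 6·q(5) - 4·q(7) + q(9) = 0.
Substituting the known values and solving for q(3):
  -4·q(3) = -296
  q(3) = 74.

74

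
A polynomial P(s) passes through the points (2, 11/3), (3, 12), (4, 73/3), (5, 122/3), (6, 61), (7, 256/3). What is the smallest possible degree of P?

Forward differences of the values at s = 2, 3, 4, 5, 6, 7:
  P  : 11/3  12  73/3  122/3  61  256/3
  Δ  : 25/3  37/3  49/3  61/3  73/3
  Δ^2: 4  4  4  4
  Δ^3: 0  0  0
  Δ^4: 0  0
  Δ^5: 0
The second differences are constant (4) and nonzero, while all higher differences vanish, so the minimal degree is 2.

2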